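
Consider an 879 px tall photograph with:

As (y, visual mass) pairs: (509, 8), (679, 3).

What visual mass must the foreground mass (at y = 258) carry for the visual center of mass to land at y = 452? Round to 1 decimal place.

Existing Σw = 11 (8 + 3); existing moment 8·509 + 3·679 = 6109.
Balance at y = 452 requires (6109 + w·258) / (11 + w) = 452.
So w = (452·11 − 6109)/(258 − 452) = -1137/-194 ≈ 5.86.

w ≈ 5.9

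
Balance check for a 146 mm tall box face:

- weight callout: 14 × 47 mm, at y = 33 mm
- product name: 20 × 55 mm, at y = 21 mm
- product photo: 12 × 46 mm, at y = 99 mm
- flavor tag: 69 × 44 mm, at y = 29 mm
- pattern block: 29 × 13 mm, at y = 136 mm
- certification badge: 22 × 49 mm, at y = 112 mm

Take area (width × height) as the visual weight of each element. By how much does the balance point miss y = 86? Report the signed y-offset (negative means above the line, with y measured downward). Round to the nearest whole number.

≈ -33 mm

Areas → weights: weight callout 14·47 = 658, product name 20·55 = 1100, product photo 12·46 = 552, flavor tag 69·44 = 3036, pattern block 29·13 = 377, certification badge 22·49 = 1078; Σw = 6801.
y-moment: 658·33 + 1100·21 + 552·99 + 3036·29 + 377·136 + 1078·112 = 359514; centroid 359514/6801 ≈ 52.86.
Offset from y = 86: 52.86 − 86 ≈ -33.14.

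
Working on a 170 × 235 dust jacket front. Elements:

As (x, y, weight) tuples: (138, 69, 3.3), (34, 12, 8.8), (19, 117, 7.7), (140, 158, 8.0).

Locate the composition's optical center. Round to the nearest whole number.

(73, 90)

Total weight = 3.3 + 8.8 + 7.7 + 8.0 = 27.8.
Σw·x = 3.3·138 + 8.8·34 + 7.7·19 + 8.0·140 = 2020.9, so x̄ = 2020.9/27.8 ≈ 72.69.
Σw·y = 3.3·69 + 8.8·12 + 7.7·117 + 8.0·158 = 2498.2, so ȳ = 2498.2/27.8 ≈ 89.86.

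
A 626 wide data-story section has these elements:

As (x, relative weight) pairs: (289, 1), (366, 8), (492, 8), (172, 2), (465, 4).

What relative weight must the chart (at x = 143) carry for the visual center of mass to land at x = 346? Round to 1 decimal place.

w ≈ 6.9

Existing Σw = 23 (1 + 8 + 8 + 2 + 4); existing moment 1·289 + 8·366 + 8·492 + 2·172 + 4·465 = 9357.
For the centroid to hit 346: (9357 + w·143) / (23 + w) = 346.
Solving: w = (346·23 − 9357) / (143 − 346) = -1399 / -203 ≈ 6.89.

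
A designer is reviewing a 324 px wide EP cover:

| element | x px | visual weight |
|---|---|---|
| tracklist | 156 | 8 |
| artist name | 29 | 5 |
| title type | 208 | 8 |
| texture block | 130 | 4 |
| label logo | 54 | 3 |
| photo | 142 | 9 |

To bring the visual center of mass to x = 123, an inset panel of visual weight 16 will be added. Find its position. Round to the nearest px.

With the inset panel, Σw becomes 8 + 5 + 8 + 4 + 3 + 9 + 16 = 53.
x: need Σw·x = 53·123 = 6519. Existing = 8·156 + 5·29 + 8·208 + 4·130 + 3·54 + 9·142 = 5017. Remainder 1502 / 16 ≈ 93.88.

x ≈ 94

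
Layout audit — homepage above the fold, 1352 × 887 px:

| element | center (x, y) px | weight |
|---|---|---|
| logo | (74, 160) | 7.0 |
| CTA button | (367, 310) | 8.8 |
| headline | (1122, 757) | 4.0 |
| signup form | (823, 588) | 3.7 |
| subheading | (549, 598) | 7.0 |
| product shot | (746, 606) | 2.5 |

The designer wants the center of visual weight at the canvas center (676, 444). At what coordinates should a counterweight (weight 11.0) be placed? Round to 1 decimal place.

After adding the counterweight, total weight = 7.0 + 8.8 + 4.0 + 3.7 + 7.0 + 2.5 + 11.0 = 44.0.
x: need Σw·x = 44.0·676 = 29744.0. Existing = 7.0·74 + 8.8·367 + 4.0·1122 + 3.7·823 + 7.0·549 + 2.5·746 = 16988.7. Remainder 12755.3 / 11.0 ≈ 1159.57.
y: need Σw·y = 44.0·444 = 19536.0. Existing = 7.0·160 + 8.8·310 + 4.0·757 + 3.7·588 + 7.0·598 + 2.5·606 = 14752.6. Remainder 4783.4 / 11.0 ≈ 434.85.

(1159.6, 434.9)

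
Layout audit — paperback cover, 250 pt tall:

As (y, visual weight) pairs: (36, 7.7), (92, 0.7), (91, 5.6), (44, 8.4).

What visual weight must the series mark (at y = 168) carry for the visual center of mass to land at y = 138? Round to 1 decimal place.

Known weights sum to 7.7 + 0.7 + 5.6 + 8.4 = 22.4; their moment is 7.7·36 + 0.7·92 + 5.6·91 + 8.4·44 = 1220.8.
Balance at y = 138 requires (1220.8 + w·168) / (22.4 + w) = 138.
Solving: w = (138·22.4 − 1220.8) / (168 − 138) = 1870.4 / 30 ≈ 62.35.

w ≈ 62.3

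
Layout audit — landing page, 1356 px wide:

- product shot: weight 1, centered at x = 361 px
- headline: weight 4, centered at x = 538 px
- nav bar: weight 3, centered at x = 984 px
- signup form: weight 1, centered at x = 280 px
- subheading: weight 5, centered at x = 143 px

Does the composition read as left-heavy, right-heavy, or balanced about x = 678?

Σw = 1 + 4 + 3 + 1 + 5 = 14.
Σw·x = 1·361 + 4·538 + 3·984 + 1·280 + 5·143 = 6460, so x̄ = 6460/14 ≈ 461.43.
461.4 lies left of the midline 678, so the layout is left-heavy.

left-heavy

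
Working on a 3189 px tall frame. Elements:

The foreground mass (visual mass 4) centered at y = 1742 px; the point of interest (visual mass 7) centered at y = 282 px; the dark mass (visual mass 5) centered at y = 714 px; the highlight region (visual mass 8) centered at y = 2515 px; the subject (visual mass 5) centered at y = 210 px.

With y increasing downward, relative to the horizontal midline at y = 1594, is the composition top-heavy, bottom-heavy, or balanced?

Weights sum to 4 + 7 + 5 + 8 + 5 = 29.
y-moment: 4·1742 + 7·282 + 5·714 + 8·2515 + 5·210 = 33682; centroid 33682/29 ≈ 1161.45.
Since 1161.4 is above (smaller y than) 1594, the composition reads top-heavy.

top-heavy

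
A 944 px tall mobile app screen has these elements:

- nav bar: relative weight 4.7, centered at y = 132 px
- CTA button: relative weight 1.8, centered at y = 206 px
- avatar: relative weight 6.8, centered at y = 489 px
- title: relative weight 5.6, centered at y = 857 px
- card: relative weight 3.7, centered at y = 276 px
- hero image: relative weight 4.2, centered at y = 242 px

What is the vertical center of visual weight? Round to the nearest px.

Σw = 4.7 + 1.8 + 6.8 + 5.6 + 3.7 + 4.2 = 26.8.
Σw·y = 11153.2; ȳ = 11153.2/26.8 ≈ 416.16.

y ≈ 416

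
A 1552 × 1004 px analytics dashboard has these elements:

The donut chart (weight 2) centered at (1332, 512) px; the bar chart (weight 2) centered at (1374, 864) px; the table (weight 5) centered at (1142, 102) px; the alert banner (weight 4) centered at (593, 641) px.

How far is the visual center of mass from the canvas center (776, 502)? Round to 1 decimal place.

≈ 267.5 px

Σw = 2 + 2 + 5 + 4 = 13.
x-moment: 2·1332 + 2·1374 + 5·1142 + 4·593 = 13494; centroid 13494/13 ≈ 1038.00.
y-moment: 2·512 + 2·864 + 5·102 + 4·641 = 5826; centroid 5826/13 ≈ 448.15.
Relative to (776, 502): Δ = (262.00, -53.85); |Δ| = √(262.00² + -53.85²) ≈ 267.48.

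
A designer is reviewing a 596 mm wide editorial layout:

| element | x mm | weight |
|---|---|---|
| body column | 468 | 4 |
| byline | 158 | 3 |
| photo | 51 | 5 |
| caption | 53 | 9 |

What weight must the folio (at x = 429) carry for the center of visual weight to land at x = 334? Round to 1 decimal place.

w ≈ 41.4

Existing Σw = 21 (4 + 3 + 5 + 9); existing moment 4·468 + 3·158 + 5·51 + 9·53 = 3078.
Balance at x = 334 requires (3078 + w·429) / (21 + w) = 334.
Solving: w = (334·21 − 3078) / (429 − 334) = 3936 / 95 ≈ 41.43.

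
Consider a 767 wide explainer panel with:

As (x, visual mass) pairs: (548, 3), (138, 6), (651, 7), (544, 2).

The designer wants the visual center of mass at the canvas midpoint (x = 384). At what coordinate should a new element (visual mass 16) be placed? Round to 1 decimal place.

x ≈ 308.7

After adding the new element, total weight = 3 + 6 + 7 + 2 + 16 = 34.
x: need Σw·x = 34·384 = 13056. Existing = 3·548 + 6·138 + 7·651 + 2·544 = 8117. Remainder 4939 / 16 ≈ 308.69.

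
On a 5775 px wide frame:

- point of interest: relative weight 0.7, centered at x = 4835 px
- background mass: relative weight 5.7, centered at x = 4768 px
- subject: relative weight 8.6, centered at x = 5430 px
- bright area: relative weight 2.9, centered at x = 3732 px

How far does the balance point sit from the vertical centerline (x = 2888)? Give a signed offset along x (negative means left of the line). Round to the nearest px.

≈ 2033 px

Σw = 0.7 + 5.7 + 8.6 + 2.9 = 17.9.
x-moment: 0.7·4835 + 5.7·4768 + 8.6·5430 + 2.9·3732 = 88082.9; centroid 88082.9/17.9 ≈ 4920.83.
Difference: 4920.83 − 2888 ≈ 2032.83.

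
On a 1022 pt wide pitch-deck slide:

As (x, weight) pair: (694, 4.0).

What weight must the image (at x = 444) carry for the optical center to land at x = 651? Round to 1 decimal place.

The single fixed element contributes weight 4.0, moment 4.0·694 = 2776.0.
Balance at x = 651 requires (2776.0 + w·444) / (4.0 + w) = 651.
So w = (651·4.0 − 2776.0)/(444 − 651) = -172.0/-207 ≈ 0.83.

w ≈ 0.8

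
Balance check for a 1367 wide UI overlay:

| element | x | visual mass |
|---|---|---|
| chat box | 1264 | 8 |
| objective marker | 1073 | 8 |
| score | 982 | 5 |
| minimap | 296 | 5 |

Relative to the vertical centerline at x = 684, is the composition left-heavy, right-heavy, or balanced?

Σw = 8 + 8 + 5 + 5 = 26.
x: (8·1264 + 8·1073 + 5·982 + 5·296) / 26 = 25086 / 26 ≈ 964.85
964.8 lies right of the midline 684, so the layout is right-heavy.

right-heavy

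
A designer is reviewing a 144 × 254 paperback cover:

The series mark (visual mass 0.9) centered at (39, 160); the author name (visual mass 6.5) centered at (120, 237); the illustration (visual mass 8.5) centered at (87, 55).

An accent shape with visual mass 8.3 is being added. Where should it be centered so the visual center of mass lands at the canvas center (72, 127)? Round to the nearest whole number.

(23, 111)

With the accent shape, Σw becomes 0.9 + 6.5 + 8.5 + 8.3 = 24.2.
Along x: (1554.6 + 8.3·x) / 24.2 = 72 (existing moment 0.9·39 + 6.5·120 + 8.5·87 = 1554.6) ⇒ x = (1742.4 − 1554.6) / 8.3 ≈ 22.63.
Along y: (2152.0 + 8.3·y) / 24.2 = 127 (existing moment 0.9·160 + 6.5·237 + 8.5·55 = 2152.0) ⇒ y = (3073.4 − 2152.0) / 8.3 ≈ 111.01.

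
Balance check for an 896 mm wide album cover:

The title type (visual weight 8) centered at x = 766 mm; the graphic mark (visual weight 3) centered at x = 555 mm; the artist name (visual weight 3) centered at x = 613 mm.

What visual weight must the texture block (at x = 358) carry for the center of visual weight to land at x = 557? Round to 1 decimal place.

w ≈ 9.2

Known weights sum to 8 + 3 + 3 = 14; their moment is 8·766 + 3·555 + 3·613 = 9632.
For the centroid to hit 557: (9632 + w·358) / (14 + w) = 557.
So w = (557·14 − 9632)/(358 − 557) = -1834/-199 ≈ 9.22.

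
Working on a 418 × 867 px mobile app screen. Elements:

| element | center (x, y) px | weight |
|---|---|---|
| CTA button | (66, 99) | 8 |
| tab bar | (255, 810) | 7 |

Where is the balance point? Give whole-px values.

Total weight = 8 + 7 = 15.
x: (8·66 + 7·255) / 15 = 2313 / 15 ≈ 154.20
y: (8·99 + 7·810) / 15 = 6462 / 15 ≈ 430.80

(154, 431)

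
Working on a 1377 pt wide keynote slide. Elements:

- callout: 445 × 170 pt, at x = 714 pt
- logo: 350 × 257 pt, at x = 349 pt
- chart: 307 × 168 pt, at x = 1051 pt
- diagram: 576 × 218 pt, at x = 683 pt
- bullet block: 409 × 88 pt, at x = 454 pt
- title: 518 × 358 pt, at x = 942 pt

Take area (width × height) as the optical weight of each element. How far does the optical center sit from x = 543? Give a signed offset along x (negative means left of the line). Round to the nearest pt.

≈ 195 pt

Taking area as weight: callout 445·170 = 75650, logo 350·257 = 89950, chart 307·168 = 51576, diagram 576·218 = 125568, bullet block 409·88 = 35992, title 518·358 = 185444. Sum 564180.
x-moment: 75650·714 + 89950·349 + 51576·1051 + 125568·683 + 35992·454 + 185444·942 = 416404586; centroid 416404586/564180 ≈ 738.07.
Offset from x = 543: 738.07 − 543 ≈ 195.07.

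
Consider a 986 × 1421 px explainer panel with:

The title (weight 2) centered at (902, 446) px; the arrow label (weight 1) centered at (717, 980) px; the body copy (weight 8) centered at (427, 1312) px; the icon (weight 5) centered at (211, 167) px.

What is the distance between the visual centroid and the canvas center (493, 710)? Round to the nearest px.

≈ 128 px

Total weight = 2 + 1 + 8 + 5 = 16.
x-moment: 2·902 + 1·717 + 8·427 + 5·211 = 6992; centroid 6992/16 ≈ 437.00.
y-moment: 2·446 + 1·980 + 8·1312 + 5·167 = 13203; centroid 13203/16 ≈ 825.19.
Relative to (493, 710): Δ = (-56.00, 115.19); |Δ| = √(-56.00² + 115.19²) ≈ 128.08.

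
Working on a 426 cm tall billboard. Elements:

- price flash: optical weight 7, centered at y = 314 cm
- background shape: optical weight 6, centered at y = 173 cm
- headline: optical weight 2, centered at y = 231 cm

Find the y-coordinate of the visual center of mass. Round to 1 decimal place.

y ≈ 246.5

Total weight = 7 + 6 + 2 = 15.
y: (7·314 + 6·173 + 2·231) / 15 = 3698 / 15 ≈ 246.53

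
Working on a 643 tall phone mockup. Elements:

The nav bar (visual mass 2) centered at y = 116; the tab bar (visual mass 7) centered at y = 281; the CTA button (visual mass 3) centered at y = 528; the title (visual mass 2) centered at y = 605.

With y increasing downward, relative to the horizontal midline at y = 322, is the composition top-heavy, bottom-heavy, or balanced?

bottom-heavy

Σw = 2 + 7 + 3 + 2 = 14.
y: (2·116 + 7·281 + 3·528 + 2·605) / 14 = 4993 / 14 ≈ 356.64
356.6 vs midline 322 → bottom-heavy.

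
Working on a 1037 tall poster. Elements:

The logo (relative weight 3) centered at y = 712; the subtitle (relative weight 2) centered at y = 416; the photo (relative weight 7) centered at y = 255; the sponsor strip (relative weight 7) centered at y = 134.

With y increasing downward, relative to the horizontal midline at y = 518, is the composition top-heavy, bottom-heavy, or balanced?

Weights sum to 3 + 2 + 7 + 7 = 19.
Σw·y = 3·712 + 2·416 + 7·255 + 7·134 = 5691, so ȳ = 5691/19 ≈ 299.53.
299.5 vs midline 518 → top-heavy.

top-heavy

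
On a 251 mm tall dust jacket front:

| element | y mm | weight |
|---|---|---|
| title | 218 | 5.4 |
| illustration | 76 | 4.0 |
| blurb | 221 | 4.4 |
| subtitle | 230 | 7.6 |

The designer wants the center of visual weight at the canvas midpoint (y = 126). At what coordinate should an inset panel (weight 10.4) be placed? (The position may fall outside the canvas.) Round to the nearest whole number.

y ≈ -19

New total weight: (5.4 + 4.0 + 4.4 + 7.6) + 10.4 = 31.8.
Along y: (4201.6 + 10.4·y) / 31.8 = 126 (existing moment 5.4·218 + 4.0·76 + 4.4·221 + 7.6·230 = 4201.6) ⇒ y = (4006.8 − 4201.6) / 10.4 ≈ -18.73.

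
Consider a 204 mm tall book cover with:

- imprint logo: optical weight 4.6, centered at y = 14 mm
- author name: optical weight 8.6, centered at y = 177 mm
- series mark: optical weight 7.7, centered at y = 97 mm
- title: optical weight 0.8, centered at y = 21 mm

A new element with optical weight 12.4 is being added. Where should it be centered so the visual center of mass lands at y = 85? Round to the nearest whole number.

y ≈ 44

New total weight: (4.6 + 8.6 + 7.7 + 0.8) + 12.4 = 34.1.
Along y: (2350.3 + 12.4·y) / 34.1 = 85 (existing moment 4.6·14 + 8.6·177 + 7.7·97 + 0.8·21 = 2350.3) ⇒ y = (2898.5 − 2350.3) / 12.4 ≈ 44.21.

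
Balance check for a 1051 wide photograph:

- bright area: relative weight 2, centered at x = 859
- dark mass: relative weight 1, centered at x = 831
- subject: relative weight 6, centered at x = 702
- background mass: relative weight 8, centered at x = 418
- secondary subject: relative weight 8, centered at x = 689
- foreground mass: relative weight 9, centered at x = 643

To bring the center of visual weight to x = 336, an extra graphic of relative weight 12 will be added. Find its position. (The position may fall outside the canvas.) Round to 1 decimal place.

x ≈ -495.7

New total weight: (2 + 1 + 6 + 8 + 8 + 9) + 12 = 46.
x: target moment 46×336 = 15456; current 2·859 + 1·831 + 6·702 + 8·418 + 8·689 + 9·643 = 21404; the extra graphic supplies -5948, so x = -5948/12 ≈ -495.67.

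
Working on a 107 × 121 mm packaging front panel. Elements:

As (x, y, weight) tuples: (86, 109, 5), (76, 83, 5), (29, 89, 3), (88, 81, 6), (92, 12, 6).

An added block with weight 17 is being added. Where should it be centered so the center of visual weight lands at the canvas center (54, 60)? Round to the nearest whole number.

(17, 43)

After adding the added block, total weight = 5 + 5 + 3 + 6 + 6 + 17 = 42.
Along x: (1977 + 17·x) / 42 = 54 (existing moment 5·86 + 5·76 + 3·29 + 6·88 + 6·92 = 1977) ⇒ x = (2268 − 1977) / 17 ≈ 17.12.
Along y: (1785 + 17·y) / 42 = 60 (existing moment 5·109 + 5·83 + 3·89 + 6·81 + 6·12 = 1785) ⇒ y = (2520 − 1785) / 17 ≈ 43.24.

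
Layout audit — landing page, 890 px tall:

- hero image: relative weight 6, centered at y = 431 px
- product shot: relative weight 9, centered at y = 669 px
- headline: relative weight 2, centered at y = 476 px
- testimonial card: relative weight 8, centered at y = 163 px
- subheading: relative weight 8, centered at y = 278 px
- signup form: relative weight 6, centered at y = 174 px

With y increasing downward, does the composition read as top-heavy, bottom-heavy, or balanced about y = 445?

Σw = 6 + 9 + 2 + 8 + 8 + 6 = 39.
y-moment: 6·431 + 9·669 + 2·476 + 8·163 + 8·278 + 6·174 = 14131; centroid 14131/39 ≈ 362.33.
Since 362.3 is above (smaller y than) 445, the composition reads top-heavy.

top-heavy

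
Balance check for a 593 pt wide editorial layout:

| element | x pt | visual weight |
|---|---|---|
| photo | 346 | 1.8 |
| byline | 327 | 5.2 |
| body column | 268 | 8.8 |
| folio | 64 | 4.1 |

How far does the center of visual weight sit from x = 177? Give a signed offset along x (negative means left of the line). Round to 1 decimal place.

≈ 71.4 pt

Weights sum to 1.8 + 5.2 + 8.8 + 4.1 = 19.9.
x: (1.8·346 + 5.2·327 + 8.8·268 + 4.1·64) / 19.9 = 4944.0 / 19.9 ≈ 248.44
Difference: 248.44 − 177 ≈ 71.44.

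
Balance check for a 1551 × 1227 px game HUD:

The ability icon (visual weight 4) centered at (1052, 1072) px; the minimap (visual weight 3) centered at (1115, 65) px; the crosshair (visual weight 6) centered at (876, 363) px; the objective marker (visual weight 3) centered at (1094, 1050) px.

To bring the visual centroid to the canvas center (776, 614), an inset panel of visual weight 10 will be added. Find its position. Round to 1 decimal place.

After adding the inset panel, total weight = 4 + 3 + 6 + 3 + 10 = 26.
x: need Σw·x = 26·776 = 20176. Existing = 4·1052 + 3·1115 + 6·876 + 3·1094 = 16091. Remainder 4085 / 10 ≈ 408.50.
y: need Σw·y = 26·614 = 15964. Existing = 4·1072 + 3·65 + 6·363 + 3·1050 = 9811. Remainder 6153 / 10 ≈ 615.30.

(408.5, 615.3)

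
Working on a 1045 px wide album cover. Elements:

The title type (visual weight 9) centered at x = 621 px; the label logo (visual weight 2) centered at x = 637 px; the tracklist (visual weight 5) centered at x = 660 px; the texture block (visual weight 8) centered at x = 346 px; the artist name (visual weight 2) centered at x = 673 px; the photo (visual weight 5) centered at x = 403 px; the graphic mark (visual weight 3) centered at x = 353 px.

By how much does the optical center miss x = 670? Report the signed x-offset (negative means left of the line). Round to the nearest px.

≈ -160 px

Σw = 9 + 2 + 5 + 8 + 2 + 5 + 3 = 34.
x: (9·621 + 2·637 + 5·660 + 8·346 + 2·673 + 5·403 + 3·353) / 34 = 17351 / 34 ≈ 510.32
Difference: 510.32 − 670 ≈ -159.68.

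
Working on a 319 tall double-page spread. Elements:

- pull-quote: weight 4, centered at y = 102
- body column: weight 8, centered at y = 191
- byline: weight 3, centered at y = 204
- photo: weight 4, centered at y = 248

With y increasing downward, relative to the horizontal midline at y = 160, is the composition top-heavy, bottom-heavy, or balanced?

bottom-heavy

Total weight = 4 + 8 + 3 + 4 = 19.
Σw·y = 4·102 + 8·191 + 3·204 + 4·248 = 3540, so ȳ = 3540/19 ≈ 186.32.
186.3 vs midline 160 → bottom-heavy.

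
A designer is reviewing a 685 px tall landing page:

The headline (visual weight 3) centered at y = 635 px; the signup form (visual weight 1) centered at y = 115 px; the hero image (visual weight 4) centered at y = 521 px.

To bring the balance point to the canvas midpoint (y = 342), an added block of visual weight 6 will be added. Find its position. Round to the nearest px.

y ≈ 114

New total weight: (3 + 1 + 4) + 6 = 14.
y: target moment 14×342 = 4788; current 3·635 + 1·115 + 4·521 = 4104; the added block supplies 684, so y = 684/6 ≈ 114.00.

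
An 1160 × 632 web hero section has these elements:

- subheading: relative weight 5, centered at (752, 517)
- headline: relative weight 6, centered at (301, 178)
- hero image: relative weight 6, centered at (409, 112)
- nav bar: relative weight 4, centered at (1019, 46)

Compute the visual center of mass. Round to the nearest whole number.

(576, 215)

Total weight = 5 + 6 + 6 + 4 = 21.
x: (5·752 + 6·301 + 6·409 + 4·1019) / 21 = 12096 / 21 ≈ 576.00
y: (5·517 + 6·178 + 6·112 + 4·46) / 21 = 4509 / 21 ≈ 214.71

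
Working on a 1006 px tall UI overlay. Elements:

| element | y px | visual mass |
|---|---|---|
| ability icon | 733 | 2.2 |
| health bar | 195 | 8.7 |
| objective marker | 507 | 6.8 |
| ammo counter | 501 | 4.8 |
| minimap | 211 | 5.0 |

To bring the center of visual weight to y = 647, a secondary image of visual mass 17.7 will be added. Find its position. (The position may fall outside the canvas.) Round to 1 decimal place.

y ≈ 1075.0

After adding the secondary image, total weight = 2.2 + 8.7 + 6.8 + 4.8 + 5.0 + 17.7 = 45.2.
Along y: (10216.5 + 17.7·y) / 45.2 = 647 (existing moment 2.2·733 + 8.7·195 + 6.8·507 + 4.8·501 + 5.0·211 = 10216.5) ⇒ y = (29244.4 − 10216.5) / 17.7 ≈ 1075.02.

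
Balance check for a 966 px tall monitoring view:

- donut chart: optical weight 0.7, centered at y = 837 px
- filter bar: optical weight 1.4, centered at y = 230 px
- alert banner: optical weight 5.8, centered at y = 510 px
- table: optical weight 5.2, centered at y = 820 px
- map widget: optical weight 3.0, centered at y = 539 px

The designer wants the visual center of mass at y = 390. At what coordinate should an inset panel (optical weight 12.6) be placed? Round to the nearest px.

y ≈ 115

New total weight: (0.7 + 1.4 + 5.8 + 5.2 + 3.0) + 12.6 = 28.7.
y: need Σw·y = 28.7·390 = 11193.0. Existing = 0.7·837 + 1.4·230 + 5.8·510 + 5.2·820 + 3.0·539 = 9746.9. Remainder 1446.1 / 12.6 ≈ 114.77.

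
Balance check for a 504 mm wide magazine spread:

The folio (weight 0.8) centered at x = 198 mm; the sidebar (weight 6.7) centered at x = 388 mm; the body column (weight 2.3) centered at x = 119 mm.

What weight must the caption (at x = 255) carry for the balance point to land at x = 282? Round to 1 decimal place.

w ≈ 9.9

Fixed elements: Σw = 0.8 + 6.7 + 2.3 = 9.8, Σw·x = 0.8·198 + 6.7·388 + 2.3·119 = 3031.7.
Set Σw·x/Σw = 282: (3031.7 + 255w) = 282·(9.8 + w).
So w = (282·9.8 − 3031.7)/(255 − 282) = -268.1/-27 ≈ 9.93.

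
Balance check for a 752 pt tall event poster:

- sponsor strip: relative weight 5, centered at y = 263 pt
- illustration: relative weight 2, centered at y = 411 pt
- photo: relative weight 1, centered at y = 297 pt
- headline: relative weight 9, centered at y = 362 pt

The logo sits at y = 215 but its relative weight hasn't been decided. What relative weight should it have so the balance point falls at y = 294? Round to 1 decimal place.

Known weights sum to 5 + 2 + 1 + 9 = 17; their moment is 5·263 + 2·411 + 1·297 + 9·362 = 5692.
For the centroid to hit 294: (5692 + w·215) / (17 + w) = 294.
So w = (294·17 − 5692)/(215 − 294) = -694/-79 ≈ 8.78.

w ≈ 8.8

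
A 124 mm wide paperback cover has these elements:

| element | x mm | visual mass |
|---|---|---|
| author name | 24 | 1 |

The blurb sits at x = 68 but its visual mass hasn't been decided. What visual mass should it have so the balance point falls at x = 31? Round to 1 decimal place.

The single fixed element contributes weight 1, moment 1·24 = 24.
Balance at x = 31 requires (24 + w·68) / (1 + w) = 31.
Solving: w = (31·1 − 24) / (68 − 31) = 7 / 37 ≈ 0.19.

w ≈ 0.2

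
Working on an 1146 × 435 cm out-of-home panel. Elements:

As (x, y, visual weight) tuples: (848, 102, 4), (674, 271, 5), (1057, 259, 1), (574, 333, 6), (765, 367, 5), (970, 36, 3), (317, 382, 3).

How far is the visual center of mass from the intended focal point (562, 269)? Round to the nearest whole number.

Σw = 4 + 5 + 1 + 6 + 5 + 3 + 3 = 27.
x: (4·848 + 5·674 + 1·1057 + 6·574 + 5·765 + 3·970 + 3·317) / 27 = 18949 / 27 ≈ 701.81
y: (4·102 + 5·271 + 1·259 + 6·333 + 5·367 + 3·36 + 3·382) / 27 = 7109 / 27 ≈ 263.30
Offset from (562, 269): Δx ≈ 139.81, Δy ≈ -5.70; distance = √(Δx² + Δy²) ≈ 139.93.

≈ 140 cm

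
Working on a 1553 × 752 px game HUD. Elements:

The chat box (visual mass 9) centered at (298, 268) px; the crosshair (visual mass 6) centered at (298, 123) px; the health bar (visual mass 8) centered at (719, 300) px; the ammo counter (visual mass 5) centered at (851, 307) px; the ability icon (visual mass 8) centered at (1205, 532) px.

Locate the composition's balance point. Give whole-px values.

(670, 315)

Total weight = 9 + 6 + 8 + 5 + 8 = 36.
Σw·x = 9·298 + 6·298 + 8·719 + 5·851 + 8·1205 = 24117, so x̄ = 24117/36 ≈ 669.92.
Σw·y = 9·268 + 6·123 + 8·300 + 5·307 + 8·532 = 11341, so ȳ = 11341/36 ≈ 315.03.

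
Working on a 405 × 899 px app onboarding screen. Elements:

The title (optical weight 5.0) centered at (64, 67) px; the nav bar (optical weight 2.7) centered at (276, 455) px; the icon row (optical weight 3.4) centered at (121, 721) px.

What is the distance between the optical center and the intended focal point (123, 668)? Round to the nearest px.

≈ 306 px

Total weight = 5.0 + 2.7 + 3.4 = 11.1.
x-moment: 5.0·64 + 2.7·276 + 3.4·121 = 1476.6; centroid 1476.6/11.1 ≈ 133.03.
y-moment: 5.0·67 + 2.7·455 + 3.4·721 = 4014.9; centroid 4014.9/11.1 ≈ 361.70.
Relative to (123, 668): Δ = (10.03, -306.30); |Δ| = √(10.03² + -306.30²) ≈ 306.46.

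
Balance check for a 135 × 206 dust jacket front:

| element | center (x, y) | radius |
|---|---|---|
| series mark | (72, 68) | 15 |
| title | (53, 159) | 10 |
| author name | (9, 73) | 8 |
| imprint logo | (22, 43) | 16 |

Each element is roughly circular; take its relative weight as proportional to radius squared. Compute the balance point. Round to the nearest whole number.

(43, 73)

r² weights: series mark 15² = 225, title 10² = 100, author name 8² = 64, imprint logo 16² = 256. Total = 645.
Σw·x = 225·72 + 100·53 + 64·9 + 256·22 = 27708, so x̄ = 27708/645 ≈ 42.96.
Σw·y = 225·68 + 100·159 + 64·73 + 256·43 = 46880, so ȳ = 46880/645 ≈ 72.68.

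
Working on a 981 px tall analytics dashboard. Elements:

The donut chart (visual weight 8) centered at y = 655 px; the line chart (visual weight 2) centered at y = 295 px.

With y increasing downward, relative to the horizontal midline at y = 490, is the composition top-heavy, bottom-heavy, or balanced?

Weights sum to 8 + 2 = 10.
Σw·y = 8·655 + 2·295 = 5830, so ȳ = 5830/10 ≈ 583.00.
583.0 lies below (larger y than) the midline 490, so the layout is bottom-heavy.

bottom-heavy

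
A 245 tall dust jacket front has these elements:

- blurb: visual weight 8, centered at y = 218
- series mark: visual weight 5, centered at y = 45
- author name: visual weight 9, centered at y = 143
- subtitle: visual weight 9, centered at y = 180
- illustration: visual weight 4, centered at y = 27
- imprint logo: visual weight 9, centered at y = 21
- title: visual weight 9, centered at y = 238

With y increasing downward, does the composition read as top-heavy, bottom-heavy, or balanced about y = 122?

bottom-heavy

Total weight = 8 + 5 + 9 + 9 + 4 + 9 + 9 = 53.
y-moment: 8·218 + 5·45 + 9·143 + 9·180 + 4·27 + 9·21 + 9·238 = 7315; centroid 7315/53 ≈ 138.02.
138.0 vs midline 122 → bottom-heavy.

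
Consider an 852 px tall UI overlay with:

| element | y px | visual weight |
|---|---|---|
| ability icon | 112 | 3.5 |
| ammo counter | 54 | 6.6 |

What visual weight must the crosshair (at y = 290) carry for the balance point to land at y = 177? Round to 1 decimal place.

Existing Σw = 10.1 (3.5 + 6.6); existing moment 3.5·112 + 6.6·54 = 748.4.
Set Σw·y/Σw = 177: (748.4 + 290w) = 177·(10.1 + w).
So w = (177·10.1 − 748.4)/(290 − 177) = 1039.3/113 ≈ 9.20.

w ≈ 9.2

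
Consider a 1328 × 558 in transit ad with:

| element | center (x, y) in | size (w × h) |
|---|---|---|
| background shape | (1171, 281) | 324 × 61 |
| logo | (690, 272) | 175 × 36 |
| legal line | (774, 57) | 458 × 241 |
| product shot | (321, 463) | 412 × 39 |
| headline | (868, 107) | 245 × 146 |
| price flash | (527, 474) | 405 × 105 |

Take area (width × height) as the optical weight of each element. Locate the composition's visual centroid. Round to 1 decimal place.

Areas: background shape 324·61 = 19764, logo 175·36 = 6300, legal line 458·241 = 110378, product shot 412·39 = 16068, headline 245·146 = 35770, price flash 405·105 = 42525. Total weight = 230805.
Σw·x = 171540079; x̄ = 171540079/230805 ≈ 743.23.
y: moment 44982554 / weight 230805 ≈ 194.89

(743.2, 194.9)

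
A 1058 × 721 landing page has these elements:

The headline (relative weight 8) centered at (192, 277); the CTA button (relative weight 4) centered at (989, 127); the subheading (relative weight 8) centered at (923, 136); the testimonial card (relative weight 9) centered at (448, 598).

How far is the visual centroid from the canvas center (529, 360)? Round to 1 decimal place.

Σw = 8 + 4 + 8 + 9 = 29.
Σw·x = 8·192 + 4·989 + 8·923 + 9·448 = 16908, so x̄ = 16908/29 ≈ 583.03.
Σw·y = 8·277 + 4·127 + 8·136 + 9·598 = 9194, so ȳ = 9194/29 ≈ 317.03.
Offset from (529, 360): Δx ≈ 54.03, Δy ≈ -42.97; distance = √(Δx² + Δy²) ≈ 69.03.

≈ 69.0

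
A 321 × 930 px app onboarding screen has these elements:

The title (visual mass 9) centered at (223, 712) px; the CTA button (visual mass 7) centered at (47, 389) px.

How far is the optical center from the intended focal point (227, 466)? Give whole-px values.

Total weight = 9 + 7 = 16.
x: (9·223 + 7·47) / 16 = 2336 / 16 ≈ 146.00
y: (9·712 + 7·389) / 16 = 9131 / 16 ≈ 570.69
Offset from (227, 466): Δx ≈ -81.00, Δy ≈ 104.69; distance = √(Δx² + Δy²) ≈ 132.36.

≈ 132 px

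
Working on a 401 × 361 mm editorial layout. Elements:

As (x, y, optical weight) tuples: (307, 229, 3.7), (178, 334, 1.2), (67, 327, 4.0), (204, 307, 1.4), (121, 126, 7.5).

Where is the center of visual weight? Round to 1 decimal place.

(157.9, 220.8)

Weights sum to 3.7 + 1.2 + 4.0 + 1.4 + 7.5 = 17.8.
x-moment: 3.7·307 + 1.2·178 + 4.0·67 + 1.4·204 + 7.5·121 = 2810.6; centroid 2810.6/17.8 ≈ 157.90.
y-moment: 3.7·229 + 1.2·334 + 4.0·327 + 1.4·307 + 7.5·126 = 3930.9; centroid 3930.9/17.8 ≈ 220.84.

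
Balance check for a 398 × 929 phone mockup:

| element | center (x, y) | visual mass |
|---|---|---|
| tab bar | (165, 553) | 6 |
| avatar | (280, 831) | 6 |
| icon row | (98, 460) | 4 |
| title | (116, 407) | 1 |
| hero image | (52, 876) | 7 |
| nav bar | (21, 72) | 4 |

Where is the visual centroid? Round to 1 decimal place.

(129.5, 606.1)

Weights sum to 6 + 6 + 4 + 1 + 7 + 4 = 28.
Σw·x = 6·165 + 6·280 + 4·98 + 1·116 + 7·52 + 4·21 = 3626, so x̄ = 3626/28 ≈ 129.50.
Σw·y = 6·553 + 6·831 + 4·460 + 1·407 + 7·876 + 4·72 = 16971, so ȳ = 16971/28 ≈ 606.11.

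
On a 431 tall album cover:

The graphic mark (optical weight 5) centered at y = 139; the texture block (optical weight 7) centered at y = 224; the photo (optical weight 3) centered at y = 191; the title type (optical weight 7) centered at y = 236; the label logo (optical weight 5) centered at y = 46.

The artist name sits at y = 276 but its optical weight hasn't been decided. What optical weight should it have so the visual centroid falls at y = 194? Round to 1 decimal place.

w ≈ 6.3

Existing Σw = 27 (5 + 7 + 3 + 7 + 5); existing moment 5·139 + 7·224 + 3·191 + 7·236 + 5·46 = 4718.
For the centroid to hit 194: (4718 + w·276) / (27 + w) = 194.
Rearranging, w·(276 − 194) = 194·27 − 4718 = 520, so w ≈ 520/82 = 6.34.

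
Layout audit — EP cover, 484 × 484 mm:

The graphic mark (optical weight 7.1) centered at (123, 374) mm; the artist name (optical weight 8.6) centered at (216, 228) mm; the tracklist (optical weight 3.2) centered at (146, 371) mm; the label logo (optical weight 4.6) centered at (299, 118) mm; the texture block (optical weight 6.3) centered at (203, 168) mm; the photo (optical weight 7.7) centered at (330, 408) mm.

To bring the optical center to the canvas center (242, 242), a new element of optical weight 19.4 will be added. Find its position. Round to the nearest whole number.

(277, 166)

After adding the new element, total weight = 7.1 + 8.6 + 3.2 + 4.6 + 6.3 + 7.7 + 19.4 = 56.9.
x: need Σw·x = 56.9·242 = 13769.8. Existing = 7.1·123 + 8.6·216 + 3.2·146 + 4.6·299 + 6.3·203 + 7.7·330 = 8393.4. Remainder 5376.4 / 19.4 ≈ 277.13.
y: need Σw·y = 56.9·242 = 13769.8. Existing = 7.1·374 + 8.6·228 + 3.2·371 + 4.6·118 + 6.3·168 + 7.7·408 = 10546.2. Remainder 3223.6 / 19.4 ≈ 166.16.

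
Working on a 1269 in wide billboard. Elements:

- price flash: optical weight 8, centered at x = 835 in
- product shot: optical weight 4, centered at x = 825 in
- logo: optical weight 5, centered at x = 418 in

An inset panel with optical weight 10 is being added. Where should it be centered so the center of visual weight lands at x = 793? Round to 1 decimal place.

x ≈ 934.1

New total weight: (8 + 4 + 5) + 10 = 27.
Along x: (12070 + 10·x) / 27 = 793 (existing moment 8·835 + 4·825 + 5·418 = 12070) ⇒ x = (21411 − 12070) / 10 ≈ 934.10.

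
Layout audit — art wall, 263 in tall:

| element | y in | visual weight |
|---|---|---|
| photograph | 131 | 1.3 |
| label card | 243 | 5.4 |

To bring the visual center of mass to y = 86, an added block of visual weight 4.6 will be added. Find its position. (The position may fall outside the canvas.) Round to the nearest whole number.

y ≈ -111

After adding the added block, total weight = 1.3 + 5.4 + 4.6 = 11.3.
Along y: (1482.5 + 4.6·y) / 11.3 = 86 (existing moment 1.3·131 + 5.4·243 = 1482.5) ⇒ y = (971.8 − 1482.5) / 4.6 ≈ -111.02.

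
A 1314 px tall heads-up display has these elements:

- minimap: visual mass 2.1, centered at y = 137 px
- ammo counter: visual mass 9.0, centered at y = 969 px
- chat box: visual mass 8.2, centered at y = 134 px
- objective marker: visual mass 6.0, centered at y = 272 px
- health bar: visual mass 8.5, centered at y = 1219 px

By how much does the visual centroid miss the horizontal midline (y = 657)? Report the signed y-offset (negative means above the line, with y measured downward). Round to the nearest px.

Weights sum to 2.1 + 9.0 + 8.2 + 6.0 + 8.5 = 33.8.
y: (2.1·137 + 9.0·969 + 8.2·134 + 6.0·272 + 8.5·1219) / 33.8 = 22101.0 / 33.8 ≈ 653.88
Offset from y = 657: 653.88 − 657 ≈ -3.12.

≈ -3 px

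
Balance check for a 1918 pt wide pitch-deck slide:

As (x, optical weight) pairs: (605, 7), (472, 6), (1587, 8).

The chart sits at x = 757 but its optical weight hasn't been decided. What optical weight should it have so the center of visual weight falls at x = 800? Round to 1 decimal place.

w ≈ 68.9

Existing Σw = 21 (7 + 6 + 8); existing moment 7·605 + 6·472 + 8·1587 = 19763.
Balance at x = 800 requires (19763 + w·757) / (21 + w) = 800.
So w = (800·21 − 19763)/(757 − 800) = -2963/-43 ≈ 68.91.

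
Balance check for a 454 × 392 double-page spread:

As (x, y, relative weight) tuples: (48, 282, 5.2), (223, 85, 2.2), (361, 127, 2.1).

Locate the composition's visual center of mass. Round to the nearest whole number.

(158, 202)

Weights sum to 5.2 + 2.2 + 2.1 = 9.5.
x-moment: 5.2·48 + 2.2·223 + 2.1·361 = 1498.3; centroid 1498.3/9.5 ≈ 157.72.
y-moment: 5.2·282 + 2.2·85 + 2.1·127 = 1920.1; centroid 1920.1/9.5 ≈ 202.12.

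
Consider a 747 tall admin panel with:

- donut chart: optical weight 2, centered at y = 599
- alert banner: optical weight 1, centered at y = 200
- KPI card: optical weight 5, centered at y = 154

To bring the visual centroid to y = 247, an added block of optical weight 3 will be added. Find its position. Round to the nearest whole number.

After adding the added block, total weight = 2 + 1 + 5 + 3 = 11.
y: need Σw·y = 11·247 = 2717. Existing = 2·599 + 1·200 + 5·154 = 2168. Remainder 549 / 3 ≈ 183.00.

y ≈ 183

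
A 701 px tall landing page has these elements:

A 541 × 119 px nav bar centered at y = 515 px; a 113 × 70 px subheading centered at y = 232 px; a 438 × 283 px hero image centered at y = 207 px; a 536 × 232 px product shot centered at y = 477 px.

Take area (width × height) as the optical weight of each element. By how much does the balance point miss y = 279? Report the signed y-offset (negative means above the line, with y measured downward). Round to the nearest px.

Areas: nav bar 541·119 = 64379, subheading 113·70 = 7910, hero image 438·283 = 123954, product shot 536·232 = 124352. Total weight = 320595.
y: (64379·515 + 7910·232 + 123954·207 + 124352·477) / 320595 = 119964687 / 320595 ≈ 374.19
Difference: 374.19 − 279 ≈ 95.19.

≈ 95 px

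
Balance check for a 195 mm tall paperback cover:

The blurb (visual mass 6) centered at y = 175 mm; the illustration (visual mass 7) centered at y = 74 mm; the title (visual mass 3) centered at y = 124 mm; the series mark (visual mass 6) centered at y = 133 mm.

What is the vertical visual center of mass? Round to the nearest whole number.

Weights sum to 6 + 7 + 3 + 6 = 22.
Σw·y = 6·175 + 7·74 + 3·124 + 6·133 = 2738, so ȳ = 2738/22 ≈ 124.45.

y ≈ 124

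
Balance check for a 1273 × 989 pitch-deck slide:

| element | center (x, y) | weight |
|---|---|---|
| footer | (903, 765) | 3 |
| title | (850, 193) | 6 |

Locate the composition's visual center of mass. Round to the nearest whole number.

(868, 384)

Weights sum to 3 + 6 = 9.
Σw·x = 3·903 + 6·850 = 7809, so x̄ = 7809/9 ≈ 867.67.
Σw·y = 3·765 + 6·193 = 3453, so ȳ = 3453/9 ≈ 383.67.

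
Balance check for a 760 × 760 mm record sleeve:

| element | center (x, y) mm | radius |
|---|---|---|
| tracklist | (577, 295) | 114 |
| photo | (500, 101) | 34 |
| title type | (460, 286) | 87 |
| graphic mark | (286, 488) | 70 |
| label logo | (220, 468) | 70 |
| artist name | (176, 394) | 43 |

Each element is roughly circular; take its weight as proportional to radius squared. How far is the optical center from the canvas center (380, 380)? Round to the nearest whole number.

≈ 61 mm

r² weights: tracklist 114² = 12996, photo 34² = 1156, title type 87² = 7569, graphic mark 70² = 4900, label logo 70² = 4900, artist name 43² = 1849. Total = 33370.
x-moment: 12996·577 + 1156·500 + 7569·460 + 4900·286 + 4900·220 + 1849·176 = 14363256; centroid 14363256/33370 ≈ 430.42.
y-moment: 12996·295 + 1156·101 + 7569·286 + 4900·488 + 4900·468 + 1849·394 = 11528216; centroid 11528216/33370 ≈ 345.47.
From (380, 380): dx = 50.42, dy = -34.53, so the distance is √(dx²+dy²) ≈ 61.12.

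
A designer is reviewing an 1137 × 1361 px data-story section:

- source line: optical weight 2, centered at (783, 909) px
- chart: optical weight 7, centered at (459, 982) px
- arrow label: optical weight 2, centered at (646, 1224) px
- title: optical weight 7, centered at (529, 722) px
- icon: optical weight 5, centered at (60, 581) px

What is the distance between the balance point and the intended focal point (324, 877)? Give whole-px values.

≈ 123 px

Σw = 2 + 7 + 2 + 7 + 5 = 23.
x-moment: 2·783 + 7·459 + 2·646 + 7·529 + 5·60 = 10074; centroid 10074/23 ≈ 438.00.
y-moment: 2·909 + 7·982 + 2·1224 + 7·722 + 5·581 = 19099; centroid 19099/23 ≈ 830.39.
Relative to (324, 877): Δ = (114.00, -46.61); |Δ| = √(114.00² + -46.61²) ≈ 123.16.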